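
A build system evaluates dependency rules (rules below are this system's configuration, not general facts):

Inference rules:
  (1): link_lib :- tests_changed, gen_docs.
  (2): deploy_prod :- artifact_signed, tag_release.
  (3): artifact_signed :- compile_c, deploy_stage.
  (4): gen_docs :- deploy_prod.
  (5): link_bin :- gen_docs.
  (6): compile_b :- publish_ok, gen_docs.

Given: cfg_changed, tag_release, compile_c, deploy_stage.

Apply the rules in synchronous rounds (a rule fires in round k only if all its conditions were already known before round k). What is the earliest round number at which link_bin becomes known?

4

Round 1: (3) [artifact_signed :- compile_c, deploy_stage.]. Adds artifact_signed.
Round 2: (2) [deploy_prod :- artifact_signed, tag_release.]. Adds deploy_prod.
Round 3: (4) [gen_docs :- deploy_prod.]. Adds gen_docs.
Round 4: (5) [link_bin :- gen_docs.]. Adds link_bin.
link_bin first appears in round 4.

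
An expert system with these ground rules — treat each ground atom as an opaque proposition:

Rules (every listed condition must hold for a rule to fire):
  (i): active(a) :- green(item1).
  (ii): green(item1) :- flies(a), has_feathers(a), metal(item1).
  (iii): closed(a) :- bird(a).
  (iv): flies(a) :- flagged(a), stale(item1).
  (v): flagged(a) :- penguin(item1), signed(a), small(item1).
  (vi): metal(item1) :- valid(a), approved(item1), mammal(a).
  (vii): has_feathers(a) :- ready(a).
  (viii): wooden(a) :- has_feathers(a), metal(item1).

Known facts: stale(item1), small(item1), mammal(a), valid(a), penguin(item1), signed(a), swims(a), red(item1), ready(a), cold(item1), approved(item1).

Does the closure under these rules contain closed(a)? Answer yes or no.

Round 1 — (v), (vi), (vii), derive flagged(a), metal(item1), has_feathers(a).
Round 2 — (iv), (viii), derive flies(a), wooden(a).
Round 3 — (ii), derive green(item1).
Round 4 — (i), derive active(a).
Fixed point reached. closed(a) is concluded only by (iii); (iii) needs bird(a) (never derived).

no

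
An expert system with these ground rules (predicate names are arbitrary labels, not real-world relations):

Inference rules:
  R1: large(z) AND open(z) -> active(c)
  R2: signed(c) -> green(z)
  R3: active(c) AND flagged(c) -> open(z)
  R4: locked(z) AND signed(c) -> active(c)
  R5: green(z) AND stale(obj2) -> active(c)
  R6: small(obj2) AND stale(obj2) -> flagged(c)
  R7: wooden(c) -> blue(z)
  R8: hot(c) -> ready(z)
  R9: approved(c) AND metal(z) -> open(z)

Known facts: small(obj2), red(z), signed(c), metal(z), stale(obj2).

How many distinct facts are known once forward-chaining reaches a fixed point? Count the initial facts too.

[1] R2 [signed(c) -> green(z)]; R6 [small(obj2) AND stale(obj2) -> flagged(c)]. ⇒ new: green(z), flagged(c).
[2] R5 [green(z) AND stale(obj2) -> active(c)]. ⇒ new: active(c).
[3] R3 [active(c) AND flagged(c) -> open(z)]. ⇒ new: open(z).
Closure: {active(c), flagged(c), green(z), metal(z), open(z), red(z), signed(c), small(obj2), stale(obj2)} — 9 facts.

9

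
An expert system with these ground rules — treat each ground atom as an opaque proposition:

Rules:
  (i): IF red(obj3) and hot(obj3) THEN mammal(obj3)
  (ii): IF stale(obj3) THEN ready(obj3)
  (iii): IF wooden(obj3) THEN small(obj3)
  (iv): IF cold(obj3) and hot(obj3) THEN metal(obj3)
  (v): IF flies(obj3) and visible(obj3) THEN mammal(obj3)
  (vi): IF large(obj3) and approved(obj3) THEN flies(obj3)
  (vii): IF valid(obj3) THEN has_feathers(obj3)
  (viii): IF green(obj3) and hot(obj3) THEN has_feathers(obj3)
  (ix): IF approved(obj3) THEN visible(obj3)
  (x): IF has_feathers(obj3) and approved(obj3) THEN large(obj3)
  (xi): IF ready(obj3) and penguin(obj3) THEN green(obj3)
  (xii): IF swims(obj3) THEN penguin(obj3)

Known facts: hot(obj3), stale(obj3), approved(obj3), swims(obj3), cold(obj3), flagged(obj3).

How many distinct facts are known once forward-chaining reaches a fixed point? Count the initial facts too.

Round 1: (ii) [IF stale(obj3) THEN ready(obj3)]; (iv) [IF cold(obj3) and hot(obj3) THEN metal(obj3)]; (ix) [IF approved(obj3) THEN visible(obj3)]; (xii) [IF swims(obj3) THEN penguin(obj3)]. Adds ready(obj3), metal(obj3), visible(obj3), penguin(obj3).
Round 2: (xi) [IF ready(obj3) and penguin(obj3) THEN green(obj3)]. Adds green(obj3).
Round 3: (viii) [IF green(obj3) and hot(obj3) THEN has_feathers(obj3)]. Adds has_feathers(obj3).
Round 4: (x) [IF has_feathers(obj3) and approved(obj3) THEN large(obj3)]. Adds large(obj3).
Round 5: (vi) [IF large(obj3) and approved(obj3) THEN flies(obj3)]. Adds flies(obj3).
Round 6: (v) [IF flies(obj3) and visible(obj3) THEN mammal(obj3)]. Adds mammal(obj3).
Closure: {approved(obj3), cold(obj3), flagged(obj3), flies(obj3), green(obj3), has_feathers(obj3), hot(obj3), large(obj3), mammal(obj3), metal(obj3), penguin(obj3), ready(obj3), stale(obj3), swims(obj3), visible(obj3)} — 15 facts.

15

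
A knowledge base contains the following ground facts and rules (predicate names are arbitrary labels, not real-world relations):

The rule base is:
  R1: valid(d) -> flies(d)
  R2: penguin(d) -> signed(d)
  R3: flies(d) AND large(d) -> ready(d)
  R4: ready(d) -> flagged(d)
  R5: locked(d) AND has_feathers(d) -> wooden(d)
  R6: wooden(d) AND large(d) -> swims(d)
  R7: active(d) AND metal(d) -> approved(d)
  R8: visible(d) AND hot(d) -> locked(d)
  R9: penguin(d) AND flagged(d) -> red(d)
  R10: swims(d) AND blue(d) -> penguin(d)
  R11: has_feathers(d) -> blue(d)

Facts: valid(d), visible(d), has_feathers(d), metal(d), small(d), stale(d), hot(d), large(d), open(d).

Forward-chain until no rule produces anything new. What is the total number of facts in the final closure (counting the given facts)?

19

Round 1 — R1, R8, R11, derive flies(d), locked(d), blue(d).
Round 2 — R3, R5, derive ready(d), wooden(d).
Round 3 — R4, R6, derive flagged(d), swims(d).
Round 4 — R10, derive penguin(d).
Round 5 — R2, R9, derive signed(d), red(d).
Closure: {blue(d), flagged(d), flies(d), has_feathers(d), hot(d), large(d), locked(d), metal(d), open(d), penguin(d), ready(d), red(d), signed(d), small(d), stale(d), swims(d), valid(d), visible(d), wooden(d)} — 19 facts.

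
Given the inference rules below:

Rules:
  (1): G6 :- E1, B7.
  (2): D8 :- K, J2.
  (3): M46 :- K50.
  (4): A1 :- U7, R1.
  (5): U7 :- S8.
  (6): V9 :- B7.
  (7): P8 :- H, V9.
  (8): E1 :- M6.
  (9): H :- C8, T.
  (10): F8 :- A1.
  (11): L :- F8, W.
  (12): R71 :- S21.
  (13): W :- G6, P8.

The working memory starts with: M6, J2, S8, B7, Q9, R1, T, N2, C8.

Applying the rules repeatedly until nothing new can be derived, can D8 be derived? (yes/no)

Round 1: (5) [U7 :- S8.]; (6) [V9 :- B7.]; (8) [E1 :- M6.]; (9) [H :- C8, T.]. New: U7, V9, E1, H.
Round 2: (1) [G6 :- E1, B7.]; (4) [A1 :- U7, R1.]; (7) [P8 :- H, V9.]. New: G6, A1, P8.
Round 3: (10) [F8 :- A1.]; (13) [W :- G6, P8.]. New: F8, W.
Round 4: (11) [L :- F8, W.]. New: L.
Fixed point reached. D8 is concluded only by (2); (2) needs K (never derived).

no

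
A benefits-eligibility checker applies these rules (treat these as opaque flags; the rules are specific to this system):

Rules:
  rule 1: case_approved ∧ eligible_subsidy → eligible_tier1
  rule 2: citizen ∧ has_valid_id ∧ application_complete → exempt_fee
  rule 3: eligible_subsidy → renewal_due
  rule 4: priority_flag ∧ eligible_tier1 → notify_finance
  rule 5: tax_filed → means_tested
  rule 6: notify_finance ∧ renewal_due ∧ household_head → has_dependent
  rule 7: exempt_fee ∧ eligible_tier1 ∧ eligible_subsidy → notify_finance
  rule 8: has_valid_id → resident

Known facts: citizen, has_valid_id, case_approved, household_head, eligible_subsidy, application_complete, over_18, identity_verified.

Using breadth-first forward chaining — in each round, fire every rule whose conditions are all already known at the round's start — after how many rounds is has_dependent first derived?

Round 1: rule 1 [case_approved ∧ eligible_subsidy → eligible_tier1]; rule 2 [citizen ∧ has_valid_id ∧ application_complete → exempt_fee]; rule 3 [eligible_subsidy → renewal_due]; rule 8 [has_valid_id → resident]. New: eligible_tier1, exempt_fee, renewal_due, resident.
Round 2: rule 7 [exempt_fee ∧ eligible_tier1 ∧ eligible_subsidy → notify_finance]. New: notify_finance.
Round 3: rule 6 [notify_finance ∧ renewal_due ∧ household_head → has_dependent]. New: has_dependent.
has_dependent first appears in round 3.

3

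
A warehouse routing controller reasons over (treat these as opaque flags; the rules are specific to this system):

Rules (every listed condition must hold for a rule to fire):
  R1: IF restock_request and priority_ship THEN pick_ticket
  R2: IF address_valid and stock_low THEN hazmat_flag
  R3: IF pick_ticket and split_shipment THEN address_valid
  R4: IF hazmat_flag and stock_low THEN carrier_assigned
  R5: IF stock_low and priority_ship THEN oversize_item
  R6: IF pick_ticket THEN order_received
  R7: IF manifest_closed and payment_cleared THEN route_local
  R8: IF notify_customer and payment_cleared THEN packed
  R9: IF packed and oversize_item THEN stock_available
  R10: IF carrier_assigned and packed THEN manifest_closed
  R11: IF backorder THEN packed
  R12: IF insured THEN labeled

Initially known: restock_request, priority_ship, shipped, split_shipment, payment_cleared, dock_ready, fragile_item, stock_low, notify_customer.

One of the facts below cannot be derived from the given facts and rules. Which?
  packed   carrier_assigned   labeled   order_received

Round 1 — R1, R5, R8, derive pick_ticket, oversize_item, packed.
Round 2 — R3, R6, R9, derive address_valid, order_received, stock_available.
Round 3 — R2, derive hazmat_flag.
Round 4 — R4, derive carrier_assigned.
Round 5 — R10, derive manifest_closed.
Round 6 — R7, derive route_local.
Derived: carrier_assigned (round 4), packed (round 1), order_received (round 2). labeled never appears in any round.

labeled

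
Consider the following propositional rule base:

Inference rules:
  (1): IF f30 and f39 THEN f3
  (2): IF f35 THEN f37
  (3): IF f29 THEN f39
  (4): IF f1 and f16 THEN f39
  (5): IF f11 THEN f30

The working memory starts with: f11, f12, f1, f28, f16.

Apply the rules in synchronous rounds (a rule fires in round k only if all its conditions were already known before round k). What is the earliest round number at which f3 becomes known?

2

Round 1: (4) [IF f1 and f16 THEN f39]; (5) [IF f11 THEN f30]. New: f39, f30.
Round 2: (1) [IF f30 and f39 THEN f3]. New: f3.
f3 first appears in round 2.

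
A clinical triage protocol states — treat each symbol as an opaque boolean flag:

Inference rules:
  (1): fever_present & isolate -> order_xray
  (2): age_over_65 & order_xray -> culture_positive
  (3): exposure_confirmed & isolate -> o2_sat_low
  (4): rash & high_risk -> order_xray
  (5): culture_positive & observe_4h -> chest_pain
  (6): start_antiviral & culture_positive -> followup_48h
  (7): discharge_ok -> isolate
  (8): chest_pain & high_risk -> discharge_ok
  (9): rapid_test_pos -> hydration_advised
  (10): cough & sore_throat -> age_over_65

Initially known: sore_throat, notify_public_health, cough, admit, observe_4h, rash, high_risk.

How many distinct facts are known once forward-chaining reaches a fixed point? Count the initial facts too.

13

[1] (4) [rash & high_risk -> order_xray]; (10) [cough & sore_throat -> age_over_65]. ⇒ new: order_xray, age_over_65.
[2] (2) [age_over_65 & order_xray -> culture_positive]. ⇒ new: culture_positive.
[3] (5) [culture_positive & observe_4h -> chest_pain]. ⇒ new: chest_pain.
[4] (8) [chest_pain & high_risk -> discharge_ok]. ⇒ new: discharge_ok.
[5] (7) [discharge_ok -> isolate]. ⇒ new: isolate.
Closure: {admit, age_over_65, chest_pain, cough, culture_positive, discharge_ok, high_risk, isolate, notify_public_health, observe_4h, order_xray, rash, sore_throat} — 13 facts.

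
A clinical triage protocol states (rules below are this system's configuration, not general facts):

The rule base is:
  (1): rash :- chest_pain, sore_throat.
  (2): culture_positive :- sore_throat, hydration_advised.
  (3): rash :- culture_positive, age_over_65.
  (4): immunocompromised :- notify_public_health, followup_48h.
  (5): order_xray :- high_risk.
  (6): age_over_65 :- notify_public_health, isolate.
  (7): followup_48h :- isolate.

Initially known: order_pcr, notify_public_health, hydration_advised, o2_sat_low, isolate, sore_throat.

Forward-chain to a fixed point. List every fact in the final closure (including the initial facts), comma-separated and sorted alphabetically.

age_over_65, culture_positive, followup_48h, hydration_advised, immunocompromised, isolate, notify_public_health, o2_sat_low, order_pcr, rash, sore_throat

Round 1 — (2), (6), (7), derive culture_positive, age_over_65, followup_48h.
Round 2 — (3), (4), derive rash, immunocompromised.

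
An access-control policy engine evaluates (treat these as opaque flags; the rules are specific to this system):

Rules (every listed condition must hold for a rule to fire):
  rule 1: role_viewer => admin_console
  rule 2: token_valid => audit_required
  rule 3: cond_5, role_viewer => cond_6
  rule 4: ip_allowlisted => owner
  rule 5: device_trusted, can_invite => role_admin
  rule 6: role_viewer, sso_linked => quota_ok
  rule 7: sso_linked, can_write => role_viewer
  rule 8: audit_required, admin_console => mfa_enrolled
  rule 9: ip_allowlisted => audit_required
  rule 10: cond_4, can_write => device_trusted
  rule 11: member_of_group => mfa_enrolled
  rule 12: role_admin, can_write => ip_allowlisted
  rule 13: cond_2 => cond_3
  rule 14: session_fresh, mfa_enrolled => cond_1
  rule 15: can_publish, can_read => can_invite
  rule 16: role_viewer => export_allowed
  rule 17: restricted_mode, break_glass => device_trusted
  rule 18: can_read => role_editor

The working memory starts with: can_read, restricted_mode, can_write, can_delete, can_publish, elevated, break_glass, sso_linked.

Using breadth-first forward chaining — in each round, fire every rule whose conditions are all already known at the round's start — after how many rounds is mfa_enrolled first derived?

Round 1 — rule 7, rule 15, rule 17, rule 18, derive role_viewer, can_invite, device_trusted, role_editor.
Round 2 — rule 1, rule 5, rule 6, rule 16, derive admin_console, role_admin, quota_ok, export_allowed.
Round 3 — rule 12, derive ip_allowlisted.
Round 4 — rule 4, rule 9, derive owner, audit_required.
Round 5 — rule 8, derive mfa_enrolled.
mfa_enrolled first appears in round 5.

5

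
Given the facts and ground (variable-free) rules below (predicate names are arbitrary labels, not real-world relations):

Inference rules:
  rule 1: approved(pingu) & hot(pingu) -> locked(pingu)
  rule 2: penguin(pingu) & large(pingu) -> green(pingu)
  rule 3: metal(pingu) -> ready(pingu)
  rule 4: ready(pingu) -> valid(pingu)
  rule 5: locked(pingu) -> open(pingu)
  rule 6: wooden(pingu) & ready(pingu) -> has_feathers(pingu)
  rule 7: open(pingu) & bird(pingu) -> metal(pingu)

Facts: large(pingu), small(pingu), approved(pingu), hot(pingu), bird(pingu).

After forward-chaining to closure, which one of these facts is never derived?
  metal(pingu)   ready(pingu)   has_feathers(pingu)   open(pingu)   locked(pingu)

has_feathers(pingu)

[1] rule 1 [approved(pingu) & hot(pingu) -> locked(pingu)]. ⇒ new: locked(pingu).
[2] rule 5 [locked(pingu) -> open(pingu)]. ⇒ new: open(pingu).
[3] rule 7 [open(pingu) & bird(pingu) -> metal(pingu)]. ⇒ new: metal(pingu).
[4] rule 3 [metal(pingu) -> ready(pingu)]. ⇒ new: ready(pingu).
[5] rule 4 [ready(pingu) -> valid(pingu)]. ⇒ new: valid(pingu).
Derived: open(pingu) (round 2), metal(pingu) (round 3), ready(pingu) (round 4), locked(pingu) (round 1). has_feathers(pingu) never appears in any round.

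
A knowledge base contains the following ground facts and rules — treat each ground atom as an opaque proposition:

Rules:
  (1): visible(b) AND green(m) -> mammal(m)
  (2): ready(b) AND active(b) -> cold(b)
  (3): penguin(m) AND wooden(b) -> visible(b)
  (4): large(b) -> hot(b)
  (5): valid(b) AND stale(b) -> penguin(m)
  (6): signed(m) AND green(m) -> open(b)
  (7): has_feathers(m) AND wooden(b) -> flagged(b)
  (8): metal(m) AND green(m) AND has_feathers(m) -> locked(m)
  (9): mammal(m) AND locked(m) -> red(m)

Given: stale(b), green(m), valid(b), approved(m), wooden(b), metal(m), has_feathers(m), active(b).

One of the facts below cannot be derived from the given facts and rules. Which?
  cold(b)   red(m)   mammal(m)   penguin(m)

cold(b)

Round 1: (5) [valid(b) AND stale(b) -> penguin(m)]; (7) [has_feathers(m) AND wooden(b) -> flagged(b)]; (8) [metal(m) AND green(m) AND has_feathers(m) -> locked(m)]. New: penguin(m), flagged(b), locked(m).
Round 2: (3) [penguin(m) AND wooden(b) -> visible(b)]. New: visible(b).
Round 3: (1) [visible(b) AND green(m) -> mammal(m)]. New: mammal(m).
Round 4: (9) [mammal(m) AND locked(m) -> red(m)]. New: red(m).
Derived: red(m) (round 4), penguin(m) (round 1), mammal(m) (round 3). cold(b) never appears in any round.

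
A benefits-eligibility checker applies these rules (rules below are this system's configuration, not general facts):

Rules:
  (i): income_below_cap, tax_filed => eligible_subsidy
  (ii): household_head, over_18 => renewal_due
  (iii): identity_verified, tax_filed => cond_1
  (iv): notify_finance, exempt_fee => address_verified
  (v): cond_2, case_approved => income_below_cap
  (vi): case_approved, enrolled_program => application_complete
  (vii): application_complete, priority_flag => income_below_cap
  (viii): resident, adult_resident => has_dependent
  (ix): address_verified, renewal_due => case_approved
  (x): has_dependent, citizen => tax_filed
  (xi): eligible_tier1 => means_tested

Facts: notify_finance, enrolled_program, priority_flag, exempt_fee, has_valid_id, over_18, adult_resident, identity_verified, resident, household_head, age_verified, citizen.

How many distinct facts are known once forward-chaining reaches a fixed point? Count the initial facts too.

Round 1: (ii) [household_head, over_18 => renewal_due]; (iv) [notify_finance, exempt_fee => address_verified]; (viii) [resident, adult_resident => has_dependent]. New: renewal_due, address_verified, has_dependent.
Round 2: (ix) [address_verified, renewal_due => case_approved]; (x) [has_dependent, citizen => tax_filed]. New: case_approved, tax_filed.
Round 3: (iii) [identity_verified, tax_filed => cond_1]; (vi) [case_approved, enrolled_program => application_complete]. New: cond_1, application_complete.
Round 4: (vii) [application_complete, priority_flag => income_below_cap]. New: income_below_cap.
Round 5: (i) [income_below_cap, tax_filed => eligible_subsidy]. New: eligible_subsidy.
Closure: {address_verified, adult_resident, age_verified, application_complete, case_approved, citizen, cond_1, eligible_subsidy, enrolled_program, exempt_fee, has_dependent, has_valid_id, household_head, identity_verified, income_below_cap, notify_finance, over_18, priority_flag, renewal_due, resident, tax_filed} — 21 facts.

21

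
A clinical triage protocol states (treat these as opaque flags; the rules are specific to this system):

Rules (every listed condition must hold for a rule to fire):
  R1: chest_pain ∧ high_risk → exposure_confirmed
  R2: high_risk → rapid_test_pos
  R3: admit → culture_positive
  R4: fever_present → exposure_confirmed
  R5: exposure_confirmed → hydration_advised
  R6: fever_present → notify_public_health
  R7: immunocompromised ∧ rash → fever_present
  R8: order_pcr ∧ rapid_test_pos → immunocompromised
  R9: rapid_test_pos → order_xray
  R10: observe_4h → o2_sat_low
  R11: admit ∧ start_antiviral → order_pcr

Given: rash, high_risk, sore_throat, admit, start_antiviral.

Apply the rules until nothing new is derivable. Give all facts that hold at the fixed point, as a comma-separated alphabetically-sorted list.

Round 1 — R2, R3, R11, derive rapid_test_pos, culture_positive, order_pcr.
Round 2 — R8, R9, derive immunocompromised, order_xray.
Round 3 — R7, derive fever_present.
Round 4 — R4, R6, derive exposure_confirmed, notify_public_health.
Round 5 — R5, derive hydration_advised.

admit, culture_positive, exposure_confirmed, fever_present, high_risk, hydration_advised, immunocompromised, notify_public_health, order_pcr, order_xray, rapid_test_pos, rash, sore_throat, start_antiviral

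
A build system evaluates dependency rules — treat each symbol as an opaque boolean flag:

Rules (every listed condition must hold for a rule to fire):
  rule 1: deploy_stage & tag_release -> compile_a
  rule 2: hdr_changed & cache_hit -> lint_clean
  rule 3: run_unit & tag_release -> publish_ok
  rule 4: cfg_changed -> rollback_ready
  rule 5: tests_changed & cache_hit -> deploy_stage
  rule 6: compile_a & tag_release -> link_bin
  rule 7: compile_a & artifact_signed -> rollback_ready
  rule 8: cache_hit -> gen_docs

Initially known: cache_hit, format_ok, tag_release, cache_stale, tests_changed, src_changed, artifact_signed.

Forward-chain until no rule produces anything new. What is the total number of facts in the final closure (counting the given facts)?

Round 1: rule 5 [tests_changed & cache_hit -> deploy_stage]; rule 8 [cache_hit -> gen_docs]. New: deploy_stage, gen_docs.
Round 2: rule 1 [deploy_stage & tag_release -> compile_a]. New: compile_a.
Round 3: rule 6 [compile_a & tag_release -> link_bin]; rule 7 [compile_a & artifact_signed -> rollback_ready]. New: link_bin, rollback_ready.
Closure: {artifact_signed, cache_hit, cache_stale, compile_a, deploy_stage, format_ok, gen_docs, link_bin, rollback_ready, src_changed, tag_release, tests_changed} — 12 facts.

12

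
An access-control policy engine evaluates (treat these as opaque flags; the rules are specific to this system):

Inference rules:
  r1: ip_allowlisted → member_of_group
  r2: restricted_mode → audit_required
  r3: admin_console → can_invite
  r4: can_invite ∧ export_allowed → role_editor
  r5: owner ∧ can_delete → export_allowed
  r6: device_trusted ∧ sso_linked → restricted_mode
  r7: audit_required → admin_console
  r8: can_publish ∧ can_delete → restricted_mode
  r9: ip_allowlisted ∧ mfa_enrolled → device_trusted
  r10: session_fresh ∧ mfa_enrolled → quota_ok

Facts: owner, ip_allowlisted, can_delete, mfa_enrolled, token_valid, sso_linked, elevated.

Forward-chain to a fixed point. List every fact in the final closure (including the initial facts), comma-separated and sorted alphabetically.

admin_console, audit_required, can_delete, can_invite, device_trusted, elevated, export_allowed, ip_allowlisted, member_of_group, mfa_enrolled, owner, restricted_mode, role_editor, sso_linked, token_valid

[1] r1 [ip_allowlisted → member_of_group]; r5 [owner ∧ can_delete → export_allowed]; r9 [ip_allowlisted ∧ mfa_enrolled → device_trusted]. ⇒ new: member_of_group, export_allowed, device_trusted.
[2] r6 [device_trusted ∧ sso_linked → restricted_mode]. ⇒ new: restricted_mode.
[3] r2 [restricted_mode → audit_required]. ⇒ new: audit_required.
[4] r7 [audit_required → admin_console]. ⇒ new: admin_console.
[5] r3 [admin_console → can_invite]. ⇒ new: can_invite.
[6] r4 [can_invite ∧ export_allowed → role_editor]. ⇒ new: role_editor.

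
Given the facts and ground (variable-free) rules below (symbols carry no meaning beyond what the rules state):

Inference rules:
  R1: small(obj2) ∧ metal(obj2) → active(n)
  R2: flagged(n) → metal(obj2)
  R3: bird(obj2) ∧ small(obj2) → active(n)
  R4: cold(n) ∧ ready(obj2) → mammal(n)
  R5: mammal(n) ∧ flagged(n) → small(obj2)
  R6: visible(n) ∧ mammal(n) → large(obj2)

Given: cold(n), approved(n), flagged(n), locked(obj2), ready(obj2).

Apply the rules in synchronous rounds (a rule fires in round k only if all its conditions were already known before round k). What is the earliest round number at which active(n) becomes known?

3

Round 1 fires R2, R4, giving metal(obj2), mammal(n).
Round 2 fires R5, giving small(obj2).
Round 3 fires R1, giving active(n).
active(n) first appears in round 3.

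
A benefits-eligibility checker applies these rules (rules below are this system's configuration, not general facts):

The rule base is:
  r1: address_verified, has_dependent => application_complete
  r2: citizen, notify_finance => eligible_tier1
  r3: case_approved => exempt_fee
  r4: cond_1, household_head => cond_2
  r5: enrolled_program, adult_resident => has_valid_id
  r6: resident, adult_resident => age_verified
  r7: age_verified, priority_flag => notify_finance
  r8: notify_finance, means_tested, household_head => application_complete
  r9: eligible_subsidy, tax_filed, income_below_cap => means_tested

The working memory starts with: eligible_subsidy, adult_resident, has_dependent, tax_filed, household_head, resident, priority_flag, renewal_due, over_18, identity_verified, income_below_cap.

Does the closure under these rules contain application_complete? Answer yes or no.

yes

Round 1 — r6, r9, derive age_verified, means_tested.
Round 2 — r7, derive notify_finance.
Round 3 — r8, derive application_complete.
application_complete appears in round 3, so it is derivable.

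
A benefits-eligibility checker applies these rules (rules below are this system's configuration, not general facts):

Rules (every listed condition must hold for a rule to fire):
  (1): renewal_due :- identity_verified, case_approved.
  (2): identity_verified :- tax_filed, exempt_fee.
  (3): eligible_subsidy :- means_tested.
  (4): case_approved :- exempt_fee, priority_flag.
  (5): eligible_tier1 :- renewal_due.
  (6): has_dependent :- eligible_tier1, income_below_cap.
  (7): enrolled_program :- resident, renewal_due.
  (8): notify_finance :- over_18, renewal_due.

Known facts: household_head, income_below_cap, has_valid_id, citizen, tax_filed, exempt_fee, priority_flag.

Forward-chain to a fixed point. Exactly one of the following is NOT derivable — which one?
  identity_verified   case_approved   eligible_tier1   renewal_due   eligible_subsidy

[1] (2) [identity_verified :- tax_filed, exempt_fee.]; (4) [case_approved :- exempt_fee, priority_flag.]. ⇒ new: identity_verified, case_approved.
[2] (1) [renewal_due :- identity_verified, case_approved.]. ⇒ new: renewal_due.
[3] (5) [eligible_tier1 :- renewal_due.]. ⇒ new: eligible_tier1.
[4] (6) [has_dependent :- eligible_tier1, income_below_cap.]. ⇒ new: has_dependent.
Derived: eligible_tier1 (round 3), case_approved (round 1), identity_verified (round 1), renewal_due (round 2). eligible_subsidy never appears in any round.

eligible_subsidy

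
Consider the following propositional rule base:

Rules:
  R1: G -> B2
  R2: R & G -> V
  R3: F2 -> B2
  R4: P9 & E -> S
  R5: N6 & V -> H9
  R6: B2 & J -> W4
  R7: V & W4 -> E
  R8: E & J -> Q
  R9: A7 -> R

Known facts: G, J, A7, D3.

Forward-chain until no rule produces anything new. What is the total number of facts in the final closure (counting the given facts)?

10

[1] R1 [G -> B2]; R9 [A7 -> R]. ⇒ new: B2, R.
[2] R2 [R & G -> V]; R6 [B2 & J -> W4]. ⇒ new: V, W4.
[3] R7 [V & W4 -> E]. ⇒ new: E.
[4] R8 [E & J -> Q]. ⇒ new: Q.
Closure: {A7, B2, D3, E, G, J, Q, R, V, W4} — 10 facts.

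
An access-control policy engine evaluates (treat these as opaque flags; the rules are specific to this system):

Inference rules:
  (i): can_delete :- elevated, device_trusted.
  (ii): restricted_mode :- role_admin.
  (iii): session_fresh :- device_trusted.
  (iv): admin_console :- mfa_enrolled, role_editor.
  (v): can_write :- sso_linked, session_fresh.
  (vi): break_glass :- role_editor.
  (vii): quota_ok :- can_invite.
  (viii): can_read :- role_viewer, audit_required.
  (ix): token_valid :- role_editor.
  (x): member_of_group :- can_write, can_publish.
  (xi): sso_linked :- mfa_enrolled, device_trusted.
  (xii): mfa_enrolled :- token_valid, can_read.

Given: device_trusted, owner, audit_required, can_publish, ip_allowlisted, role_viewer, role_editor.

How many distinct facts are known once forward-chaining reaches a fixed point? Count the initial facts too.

Round 1: (iii) [session_fresh :- device_trusted.]; (vi) [break_glass :- role_editor.]; (viii) [can_read :- role_viewer, audit_required.]; (ix) [token_valid :- role_editor.]. New: session_fresh, break_glass, can_read, token_valid.
Round 2: (xii) [mfa_enrolled :- token_valid, can_read.]. New: mfa_enrolled.
Round 3: (iv) [admin_console :- mfa_enrolled, role_editor.]; (xi) [sso_linked :- mfa_enrolled, device_trusted.]. New: admin_console, sso_linked.
Round 4: (v) [can_write :- sso_linked, session_fresh.]. New: can_write.
Round 5: (x) [member_of_group :- can_write, can_publish.]. New: member_of_group.
Closure: {admin_console, audit_required, break_glass, can_publish, can_read, can_write, device_trusted, ip_allowlisted, member_of_group, mfa_enrolled, owner, role_editor, role_viewer, session_fresh, sso_linked, token_valid} — 16 facts.

16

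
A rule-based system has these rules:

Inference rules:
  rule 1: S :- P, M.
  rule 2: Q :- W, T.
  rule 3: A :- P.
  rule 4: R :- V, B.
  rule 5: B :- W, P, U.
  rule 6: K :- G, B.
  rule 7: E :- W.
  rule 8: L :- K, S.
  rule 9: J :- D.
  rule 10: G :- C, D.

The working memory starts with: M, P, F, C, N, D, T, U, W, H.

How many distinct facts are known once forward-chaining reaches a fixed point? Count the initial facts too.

19

Round 1: rule 1 [S :- P, M.]; rule 2 [Q :- W, T.]; rule 3 [A :- P.]; rule 5 [B :- W, P, U.]; rule 7 [E :- W.]; rule 9 [J :- D.]; rule 10 [G :- C, D.]. New: S, Q, A, B, E, J, G.
Round 2: rule 6 [K :- G, B.]. New: K.
Round 3: rule 8 [L :- K, S.]. New: L.
Closure: {A, B, C, D, E, F, G, H, J, K, L, M, N, P, Q, S, T, U, W} — 19 facts.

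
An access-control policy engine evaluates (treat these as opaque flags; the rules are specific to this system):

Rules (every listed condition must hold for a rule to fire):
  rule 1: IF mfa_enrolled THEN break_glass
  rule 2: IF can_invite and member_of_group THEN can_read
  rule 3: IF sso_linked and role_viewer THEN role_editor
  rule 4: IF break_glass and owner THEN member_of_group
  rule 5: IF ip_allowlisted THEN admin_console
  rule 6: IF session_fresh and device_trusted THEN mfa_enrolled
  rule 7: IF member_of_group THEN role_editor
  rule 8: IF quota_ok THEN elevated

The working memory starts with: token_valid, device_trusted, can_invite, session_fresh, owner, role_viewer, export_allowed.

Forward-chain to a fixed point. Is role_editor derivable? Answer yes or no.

Round 1: rule 6 [IF session_fresh and device_trusted THEN mfa_enrolled]. New: mfa_enrolled.
Round 2: rule 1 [IF mfa_enrolled THEN break_glass]. New: break_glass.
Round 3: rule 4 [IF break_glass and owner THEN member_of_group]. New: member_of_group.
Round 4: rule 2 [IF can_invite and member_of_group THEN can_read]; rule 7 [IF member_of_group THEN role_editor]. New: can_read, role_editor.
role_editor appears in round 4, so it is derivable.

yes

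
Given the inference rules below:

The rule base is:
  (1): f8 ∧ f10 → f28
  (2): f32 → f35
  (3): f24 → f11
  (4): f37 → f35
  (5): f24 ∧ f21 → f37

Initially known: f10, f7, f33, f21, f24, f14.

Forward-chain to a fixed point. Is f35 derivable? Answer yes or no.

[1] (3) [f24 → f11]; (5) [f24 ∧ f21 → f37]. ⇒ new: f11, f37.
[2] (4) [f37 → f35]. ⇒ new: f35.
f35 appears in round 2, so it is derivable.

yes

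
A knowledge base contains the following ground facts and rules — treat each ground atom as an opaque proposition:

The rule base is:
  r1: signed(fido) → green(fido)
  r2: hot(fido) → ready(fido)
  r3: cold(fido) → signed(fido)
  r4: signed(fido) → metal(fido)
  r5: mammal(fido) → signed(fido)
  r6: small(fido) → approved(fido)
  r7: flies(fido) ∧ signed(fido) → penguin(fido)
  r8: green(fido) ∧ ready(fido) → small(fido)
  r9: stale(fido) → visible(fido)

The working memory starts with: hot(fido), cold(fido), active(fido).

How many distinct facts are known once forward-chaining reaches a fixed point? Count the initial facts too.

[1] r2 [hot(fido) → ready(fido)]; r3 [cold(fido) → signed(fido)]. ⇒ new: ready(fido), signed(fido).
[2] r1 [signed(fido) → green(fido)]; r4 [signed(fido) → metal(fido)]. ⇒ new: green(fido), metal(fido).
[3] r8 [green(fido) ∧ ready(fido) → small(fido)]. ⇒ new: small(fido).
[4] r6 [small(fido) → approved(fido)]. ⇒ new: approved(fido).
Closure: {active(fido), approved(fido), cold(fido), green(fido), hot(fido), metal(fido), ready(fido), signed(fido), small(fido)} — 9 facts.

9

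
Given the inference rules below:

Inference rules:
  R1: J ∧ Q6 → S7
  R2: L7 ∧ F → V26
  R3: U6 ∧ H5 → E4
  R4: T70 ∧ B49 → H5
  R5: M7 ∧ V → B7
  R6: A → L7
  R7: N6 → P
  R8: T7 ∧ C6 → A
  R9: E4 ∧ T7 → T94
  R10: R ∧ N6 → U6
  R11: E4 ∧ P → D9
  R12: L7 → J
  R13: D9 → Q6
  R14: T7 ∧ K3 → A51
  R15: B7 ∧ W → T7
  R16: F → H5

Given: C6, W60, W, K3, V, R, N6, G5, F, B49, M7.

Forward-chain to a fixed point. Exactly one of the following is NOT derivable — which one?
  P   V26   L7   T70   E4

Round 1: R5 [M7 ∧ V → B7]; R7 [N6 → P]; R10 [R ∧ N6 → U6]; R16 [F → H5]. New: B7, P, U6, H5.
Round 2: R3 [U6 ∧ H5 → E4]; R15 [B7 ∧ W → T7]. New: E4, T7.
Round 3: R8 [T7 ∧ C6 → A]; R9 [E4 ∧ T7 → T94]; R11 [E4 ∧ P → D9]; R14 [T7 ∧ K3 → A51]. New: A, T94, D9, A51.
Round 4: R6 [A → L7]; R13 [D9 → Q6]. New: L7, Q6.
Round 5: R2 [L7 ∧ F → V26]; R12 [L7 → J]. New: V26, J.
Round 6: R1 [J ∧ Q6 → S7]. New: S7.
Derived: V26 (round 5), E4 (round 2), P (round 1), L7 (round 4). T70 never appears in any round.

T70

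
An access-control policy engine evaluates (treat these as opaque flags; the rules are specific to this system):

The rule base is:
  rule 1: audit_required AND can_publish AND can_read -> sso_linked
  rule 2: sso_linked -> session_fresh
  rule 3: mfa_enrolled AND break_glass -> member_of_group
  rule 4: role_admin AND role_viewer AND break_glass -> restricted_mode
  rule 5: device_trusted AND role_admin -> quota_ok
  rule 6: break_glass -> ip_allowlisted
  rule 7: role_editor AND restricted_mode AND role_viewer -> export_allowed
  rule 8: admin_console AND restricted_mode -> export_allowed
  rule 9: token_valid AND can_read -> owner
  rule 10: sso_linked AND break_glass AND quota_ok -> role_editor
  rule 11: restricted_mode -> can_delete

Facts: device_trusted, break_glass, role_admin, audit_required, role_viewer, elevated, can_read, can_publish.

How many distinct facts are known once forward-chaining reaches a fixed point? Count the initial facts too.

Round 1 — rule 1, rule 4, rule 5, rule 6, derive sso_linked, restricted_mode, quota_ok, ip_allowlisted.
Round 2 — rule 2, rule 10, rule 11, derive session_fresh, role_editor, can_delete.
Round 3 — rule 7, derive export_allowed.
Closure: {audit_required, break_glass, can_delete, can_publish, can_read, device_trusted, elevated, export_allowed, ip_allowlisted, quota_ok, restricted_mode, role_admin, role_editor, role_viewer, session_fresh, sso_linked} — 16 facts.

16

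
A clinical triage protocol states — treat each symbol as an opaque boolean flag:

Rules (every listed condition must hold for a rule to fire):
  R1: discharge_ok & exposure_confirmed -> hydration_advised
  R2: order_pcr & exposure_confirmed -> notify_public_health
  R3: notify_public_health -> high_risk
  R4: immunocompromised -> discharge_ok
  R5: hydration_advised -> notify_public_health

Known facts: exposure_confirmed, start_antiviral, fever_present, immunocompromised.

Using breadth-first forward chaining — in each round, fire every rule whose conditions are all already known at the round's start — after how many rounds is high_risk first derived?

Round 1 fires R4, giving discharge_ok.
Round 2 fires R1, giving hydration_advised.
Round 3 fires R5, giving notify_public_health.
Round 4 fires R3, giving high_risk.
high_risk first appears in round 4.

4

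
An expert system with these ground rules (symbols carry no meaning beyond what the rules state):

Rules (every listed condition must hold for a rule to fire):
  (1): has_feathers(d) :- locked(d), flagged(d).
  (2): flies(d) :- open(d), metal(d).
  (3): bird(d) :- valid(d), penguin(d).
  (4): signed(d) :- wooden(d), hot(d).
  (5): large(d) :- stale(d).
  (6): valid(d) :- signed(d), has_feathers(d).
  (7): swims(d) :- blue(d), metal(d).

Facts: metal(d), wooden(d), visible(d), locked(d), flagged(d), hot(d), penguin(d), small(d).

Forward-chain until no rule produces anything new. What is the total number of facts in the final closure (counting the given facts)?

[1] (1) [has_feathers(d) :- locked(d), flagged(d).]; (4) [signed(d) :- wooden(d), hot(d).]. ⇒ new: has_feathers(d), signed(d).
[2] (6) [valid(d) :- signed(d), has_feathers(d).]. ⇒ new: valid(d).
[3] (3) [bird(d) :- valid(d), penguin(d).]. ⇒ new: bird(d).
Closure: {bird(d), flagged(d), has_feathers(d), hot(d), locked(d), metal(d), penguin(d), signed(d), small(d), valid(d), visible(d), wooden(d)} — 12 facts.

12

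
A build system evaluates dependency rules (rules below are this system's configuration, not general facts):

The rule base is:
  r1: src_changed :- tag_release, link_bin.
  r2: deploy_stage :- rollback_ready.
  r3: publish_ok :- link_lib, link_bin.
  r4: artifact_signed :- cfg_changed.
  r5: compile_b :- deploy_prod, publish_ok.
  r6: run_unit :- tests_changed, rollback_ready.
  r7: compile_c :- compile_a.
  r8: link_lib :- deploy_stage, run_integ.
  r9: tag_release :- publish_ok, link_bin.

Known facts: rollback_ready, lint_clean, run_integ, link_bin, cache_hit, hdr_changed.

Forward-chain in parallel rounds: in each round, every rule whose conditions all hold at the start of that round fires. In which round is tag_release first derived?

4

Round 1 fires r2, giving deploy_stage.
Round 2 fires r8, giving link_lib.
Round 3 fires r3, giving publish_ok.
Round 4 fires r9, giving tag_release.
tag_release first appears in round 4.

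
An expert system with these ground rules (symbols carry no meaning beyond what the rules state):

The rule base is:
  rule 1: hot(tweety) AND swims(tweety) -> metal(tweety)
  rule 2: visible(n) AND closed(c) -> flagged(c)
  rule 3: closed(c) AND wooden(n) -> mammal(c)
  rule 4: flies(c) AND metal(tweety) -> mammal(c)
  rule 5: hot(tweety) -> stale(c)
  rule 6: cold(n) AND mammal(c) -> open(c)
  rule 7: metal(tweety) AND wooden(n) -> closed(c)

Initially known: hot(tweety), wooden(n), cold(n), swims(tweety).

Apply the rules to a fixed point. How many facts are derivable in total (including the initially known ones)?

9

Round 1: rule 1 [hot(tweety) AND swims(tweety) -> metal(tweety)]; rule 5 [hot(tweety) -> stale(c)]. Adds metal(tweety), stale(c).
Round 2: rule 7 [metal(tweety) AND wooden(n) -> closed(c)]. Adds closed(c).
Round 3: rule 3 [closed(c) AND wooden(n) -> mammal(c)]. Adds mammal(c).
Round 4: rule 6 [cold(n) AND mammal(c) -> open(c)]. Adds open(c).
Closure: {closed(c), cold(n), hot(tweety), mammal(c), metal(tweety), open(c), stale(c), swims(tweety), wooden(n)} — 9 facts.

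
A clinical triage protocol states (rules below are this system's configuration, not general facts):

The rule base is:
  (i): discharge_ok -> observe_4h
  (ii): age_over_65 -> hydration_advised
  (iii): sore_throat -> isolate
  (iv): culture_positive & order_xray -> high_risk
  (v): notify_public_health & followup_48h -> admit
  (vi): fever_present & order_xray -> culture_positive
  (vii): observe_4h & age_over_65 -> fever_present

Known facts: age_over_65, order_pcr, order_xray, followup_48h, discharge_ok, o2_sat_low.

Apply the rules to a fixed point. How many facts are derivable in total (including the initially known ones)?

Round 1 — (i), (ii), derive observe_4h, hydration_advised.
Round 2 — (vii), derive fever_present.
Round 3 — (vi), derive culture_positive.
Round 4 — (iv), derive high_risk.
Closure: {age_over_65, culture_positive, discharge_ok, fever_present, followup_48h, high_risk, hydration_advised, o2_sat_low, observe_4h, order_pcr, order_xray} — 11 facts.

11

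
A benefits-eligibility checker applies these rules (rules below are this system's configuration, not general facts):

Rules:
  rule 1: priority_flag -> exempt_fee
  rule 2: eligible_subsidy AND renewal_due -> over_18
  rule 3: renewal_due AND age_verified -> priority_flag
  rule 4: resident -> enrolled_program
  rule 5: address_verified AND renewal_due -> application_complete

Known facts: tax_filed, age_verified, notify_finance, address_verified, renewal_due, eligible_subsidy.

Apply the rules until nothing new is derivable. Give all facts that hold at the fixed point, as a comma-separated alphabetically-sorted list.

address_verified, age_verified, application_complete, eligible_subsidy, exempt_fee, notify_finance, over_18, priority_flag, renewal_due, tax_filed

[1] rule 2 [eligible_subsidy AND renewal_due -> over_18]; rule 3 [renewal_due AND age_verified -> priority_flag]; rule 5 [address_verified AND renewal_due -> application_complete]. ⇒ new: over_18, priority_flag, application_complete.
[2] rule 1 [priority_flag -> exempt_fee]. ⇒ new: exempt_fee.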